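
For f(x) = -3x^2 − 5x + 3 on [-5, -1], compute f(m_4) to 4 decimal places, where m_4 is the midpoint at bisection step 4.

m = -3, f(m) = -9 (−); new bracket [-3, -1]
m = -2, f(m) = 1 (+); new bracket [-3, -2]
m = -2.5, f(m) = -3.25 (−); new bracket [-2.5, -2]
m = -2.25, f(m) = -0.9375 (−); new bracket [-2.25, -2]

-0.9375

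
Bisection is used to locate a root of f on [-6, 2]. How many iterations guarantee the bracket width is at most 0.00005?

18

Width after n steps is 8/2^n. Need 2^n ≥ 8/0.00005 = 160000.
2^17 = 131072 < 160000 ≤ 2^18 = 262144, so n = 18.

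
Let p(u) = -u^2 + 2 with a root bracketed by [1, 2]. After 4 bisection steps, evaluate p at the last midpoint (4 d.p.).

-0.0664

midpoint 1.5: p = -0.25 < 0 → [1, 1.5]
midpoint 1.25: p = 0.4375 > 0 → [1.25, 1.5]
midpoint 1.375: p = 0.109375 > 0 → [1.375, 1.5]
midpoint 1.4375: p = -0.0664 < 0 → [1.375, 1.4375]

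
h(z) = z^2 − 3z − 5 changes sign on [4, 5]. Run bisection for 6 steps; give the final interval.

m = 4.5, h(m) = 1.75 (+); new bracket [4, 4.5]
m = 4.25, h(m) = 0.3125 (+); new bracket [4, 4.25]
m = 4.125, h(m) = -0.359375 (−); new bracket [4.125, 4.25]
m = 4.1875, h(m) = -0.0273 (−); new bracket [4.1875, 4.25]
m = 4.21875, h(m) = 0.1416 (+); new bracket [4.1875, 4.21875]
m = 4.203125, h(m) = 0.0569 (+); new bracket [4.1875, 4.203125]

[4.1875, 4.203125]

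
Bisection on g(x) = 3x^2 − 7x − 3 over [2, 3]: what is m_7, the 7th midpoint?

2.7109375

m = 2.5, g(m) = -1.75 (−); new bracket [2.5, 3]
m = 2.75, g(m) = 0.4375 (+); new bracket [2.5, 2.75]
m = 2.625, g(m) = -0.703125 (−); new bracket [2.625, 2.75]
m = 2.6875, g(m) = -0.1445 (−); new bracket [2.6875, 2.75]
m = 2.71875, g(m) = 0.1436 (+); new bracket [2.6875, 2.71875]
m = 2.703125, g(m) = -0.0012 (−); new bracket [2.703125, 2.71875]
m = 2.7109375, g(m) = 0.071 (+); new bracket [2.703125, 2.7109375]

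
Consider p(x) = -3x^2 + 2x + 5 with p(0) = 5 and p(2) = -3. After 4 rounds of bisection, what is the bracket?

x = 1 gives p = 4, positive; keep [1, 2]
x = 1.5 gives p = 1.25, positive; keep [1.5, 2]
x = 1.75 gives p = -0.6875, negative; keep [1.5, 1.75]
x = 1.625 gives p = 0.3281, positive; keep [1.625, 1.75]

[1.625, 1.75]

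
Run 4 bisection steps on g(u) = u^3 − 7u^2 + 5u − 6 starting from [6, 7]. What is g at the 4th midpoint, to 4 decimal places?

g(6.5) = 5.375 > 0, so the root lies in [6, 6.5]
g(6.25) = -4.046875 < 0, so the root lies in [6.25, 6.5]
g(6.375) = 0.474609 > 0, so the root lies in [6.25, 6.375]
g(6.3125) = -1.8328 < 0, so the root lies in [6.3125, 6.375]

-1.8328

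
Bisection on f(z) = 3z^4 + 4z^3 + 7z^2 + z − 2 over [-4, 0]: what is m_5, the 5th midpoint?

-0.625

f(-2) = 40 > 0, so the root lies in [-2, 0]
f(-1) = 3 > 0, so the root lies in [-1, 0]
f(-0.5) = -1.0625 < 0, so the root lies in [-1, -0.5]
f(-0.75) = 0.4492 > 0, so the root lies in [-0.75, -0.5]
f(-0.625) = -0.4094 < 0, so the root lies in [-0.75, -0.625]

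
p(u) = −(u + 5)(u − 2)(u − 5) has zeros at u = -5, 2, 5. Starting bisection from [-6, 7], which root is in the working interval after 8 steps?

-5

u = 0.5 gives p = -37.125, negative; keep [-6, 0.5]
u = -2.75 gives p = -82.828125, negative; keep [-6, -2.75]
u = -4.375 gives p = -37.353516, negative; keep [-6, -4.375]
u = -5.1875 gives p = 13.7292, positive; keep [-5.1875, -4.375]
u = -4.78125 gives p = -14.5095, negative; keep [-5.1875, -4.78125]
u = -4.984375 gives p = -1.0896, negative; keep [-5.1875, -4.984375]
u = -5.0859375 gives p = 6.1418, positive; keep [-5.0859375, -4.984375]
u = -5.03515625 gives p = 2.482, positive; keep [-5.03515625, -4.984375]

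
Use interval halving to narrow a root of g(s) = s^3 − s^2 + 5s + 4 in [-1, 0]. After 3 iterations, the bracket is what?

[-0.75, -0.625]

g(-0.5) = 1.125 > 0, so the root lies in [-1, -0.5]
g(-0.75) = -0.734375 < 0, so the root lies in [-0.75, -0.5]
g(-0.625) = 0.240234 > 0, so the root lies in [-0.75, -0.625]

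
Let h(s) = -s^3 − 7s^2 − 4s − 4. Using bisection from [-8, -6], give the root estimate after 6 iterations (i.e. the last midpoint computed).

h(-7) = 24 > 0, so the root lies in [-7, -6]
h(-6.5) = 0.875 > 0, so the root lies in [-6.5, -6]
h(-6.25) = -8.296875 < 0, so the root lies in [-6.5, -6.25]
h(-6.375) = -3.9004 < 0, so the root lies in [-6.5, -6.375]
h(-6.4375) = -1.5608 < 0, so the root lies in [-6.5, -6.4375]
h(-6.46875) = -0.355 < 0, so the root lies in [-6.5, -6.46875]

-6.46875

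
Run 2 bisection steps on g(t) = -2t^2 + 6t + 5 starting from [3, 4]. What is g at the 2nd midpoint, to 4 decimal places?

-0.6250

midpoint 3.5: g = 1.5 > 0 → [3.5, 4]
midpoint 3.75: g = -0.625 < 0 → [3.5, 3.75]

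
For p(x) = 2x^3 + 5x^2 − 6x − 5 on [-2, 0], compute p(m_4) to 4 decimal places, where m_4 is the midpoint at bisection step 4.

0.2148

x = -1 gives p = 4, positive; keep [-1, 0]
x = -0.5 gives p = -1, negative; keep [-1, -0.5]
x = -0.75 gives p = 1.46875, positive; keep [-0.75, -0.5]
x = -0.625 gives p = 0.2148, positive; keep [-0.625, -0.5]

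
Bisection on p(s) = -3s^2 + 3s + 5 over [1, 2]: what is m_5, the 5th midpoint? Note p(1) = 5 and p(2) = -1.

1.90625

midpoint 1.5: p = 2.75 > 0 → [1.5, 2]
midpoint 1.75: p = 1.0625 > 0 → [1.75, 2]
midpoint 1.875: p = 0.078125 > 0 → [1.875, 2]
midpoint 1.9375: p = -0.4492 < 0 → [1.875, 1.9375]
midpoint 1.90625: p = -0.1826 < 0 → [1.875, 1.90625]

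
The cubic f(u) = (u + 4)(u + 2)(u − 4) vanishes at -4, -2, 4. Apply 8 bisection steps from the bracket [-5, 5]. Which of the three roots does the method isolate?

u = 0 gives f = -32, negative; keep [0, 5]
u = 2.5 gives f = -43.875, negative; keep [2.5, 5]
u = 3.75 gives f = -11.140625, negative; keep [3.75, 5]
u = 4.375 gives f = 20.0215, positive; keep [3.75, 4.375]
u = 4.0625 gives f = 3.0549, positive; keep [3.75, 4.0625]
u = 3.90625 gives f = -4.3778, negative; keep [3.90625, 4.0625]
u = 3.984375 gives f = -0.7466, negative; keep [3.984375, 4.0625]
u = 4.0234375 gives f = 1.1327, positive; keep [3.984375, 4.0234375]

4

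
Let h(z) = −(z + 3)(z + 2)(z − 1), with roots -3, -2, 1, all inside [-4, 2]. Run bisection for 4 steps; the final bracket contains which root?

midpoint -1: h = 4 > 0 → [-1, 2]
midpoint 0.5: h = 4.375 > 0 → [0.5, 2]
midpoint 1.25: h = -3.453125 < 0 → [0.5, 1.25]
midpoint 0.875: h = 1.3926 > 0 → [0.875, 1.25]

1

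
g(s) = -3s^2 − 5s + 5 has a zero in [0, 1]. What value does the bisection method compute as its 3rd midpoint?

0.625

midpoint 0.5: g = 1.75 > 0 → [0.5, 1]
midpoint 0.75: g = -0.4375 < 0 → [0.5, 0.75]
midpoint 0.625: g = 0.703125 > 0 → [0.625, 0.75]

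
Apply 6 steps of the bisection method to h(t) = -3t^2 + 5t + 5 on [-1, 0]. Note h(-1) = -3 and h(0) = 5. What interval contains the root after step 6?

[-0.71875, -0.703125]

m = -0.5, h(m) = 1.75 (+); new bracket [-1, -0.5]
m = -0.75, h(m) = -0.4375 (−); new bracket [-0.75, -0.5]
m = -0.625, h(m) = 0.703125 (+); new bracket [-0.75, -0.625]
m = -0.6875, h(m) = 0.1445 (+); new bracket [-0.75, -0.6875]
m = -0.71875, h(m) = -0.1436 (−); new bracket [-0.71875, -0.6875]
m = -0.703125, h(m) = 0.0012 (+); new bracket [-0.71875, -0.703125]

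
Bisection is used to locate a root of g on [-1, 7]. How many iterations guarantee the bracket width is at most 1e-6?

23

Width after n steps is 8/2^n. Need 2^n ≥ 8/1e-6 = 8000000.
2^22 = 4194304 < 8000000 ≤ 2^23 = 8388608, so n = 23.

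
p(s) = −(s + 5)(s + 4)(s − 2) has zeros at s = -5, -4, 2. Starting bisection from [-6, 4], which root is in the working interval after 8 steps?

midpoint -1: p = 36 > 0 → [-1, 4]
midpoint 1.5: p = 17.875 > 0 → [1.5, 4]
midpoint 2.75: p = -39.234375 < 0 → [1.5, 2.75]
midpoint 2.125: p = -5.4551 < 0 → [1.5, 2.125]
midpoint 1.8125: p = 7.4246 > 0 → [1.8125, 2.125]
midpoint 1.96875: p = 1.2998 > 0 → [1.96875, 2.125]
midpoint 2.046875: p = -1.9974 < 0 → [1.96875, 2.046875]
midpoint 2.0078125: p = -0.3289 < 0 → [1.96875, 2.0078125]

2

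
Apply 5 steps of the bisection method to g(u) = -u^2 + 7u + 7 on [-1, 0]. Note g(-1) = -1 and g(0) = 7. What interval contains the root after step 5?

u = -0.5 gives g = 3.25, positive; keep [-1, -0.5]
u = -0.75 gives g = 1.1875, positive; keep [-1, -0.75]
u = -0.875 gives g = 0.109375, positive; keep [-1, -0.875]
u = -0.9375 gives g = -0.4414, negative; keep [-0.9375, -0.875]
u = -0.90625 gives g = -0.165, negative; keep [-0.90625, -0.875]

[-0.90625, -0.875]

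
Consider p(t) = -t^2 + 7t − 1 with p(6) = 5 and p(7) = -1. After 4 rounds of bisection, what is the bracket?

[6.8125, 6.875]

t = 6.5 gives p = 2.25, positive; keep [6.5, 7]
t = 6.75 gives p = 0.6875, positive; keep [6.75, 7]
t = 6.875 gives p = -0.140625, negative; keep [6.75, 6.875]
t = 6.8125 gives p = 0.2773, positive; keep [6.8125, 6.875]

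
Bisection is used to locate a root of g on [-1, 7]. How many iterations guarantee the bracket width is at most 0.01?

10

Width after n steps is 8/2^n. Need 2^n ≥ 8/0.01 = 800.
2^9 = 512 < 800 ≤ 2^10 = 1024, so n = 10.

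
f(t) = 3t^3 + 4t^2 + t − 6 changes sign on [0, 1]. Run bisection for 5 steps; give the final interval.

[0.875, 0.90625]

m = 0.5, f(m) = -4.125 (−); new bracket [0.5, 1]
m = 0.75, f(m) = -1.734375 (−); new bracket [0.75, 1]
m = 0.875, f(m) = -0.052734 (−); new bracket [0.875, 1]
m = 0.9375, f(m) = 0.925 (+); new bracket [0.875, 0.9375]
m = 0.90625, f(m) = 0.4243 (+); new bracket [0.875, 0.90625]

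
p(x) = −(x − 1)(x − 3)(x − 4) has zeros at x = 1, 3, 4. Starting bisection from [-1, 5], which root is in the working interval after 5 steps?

1

x = 2 gives p = -2, negative; keep [-1, 2]
x = 0.5 gives p = 4.375, positive; keep [0.5, 2]
x = 1.25 gives p = -1.203125, negative; keep [0.5, 1.25]
x = 0.875 gives p = 0.8301, positive; keep [0.875, 1.25]
x = 1.0625 gives p = -0.3557, negative; keep [0.875, 1.0625]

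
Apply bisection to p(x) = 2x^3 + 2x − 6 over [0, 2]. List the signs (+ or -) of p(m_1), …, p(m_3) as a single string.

midpoint 1: p = -2 < 0 → [1, 2]
midpoint 1.5: p = 3.75 > 0 → [1, 1.5]
midpoint 1.25: p = 0.40625 > 0 → [1, 1.25]

-++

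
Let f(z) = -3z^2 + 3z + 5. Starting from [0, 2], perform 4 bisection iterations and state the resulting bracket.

[1.875, 2]

f(1) = 5 > 0, so the root lies in [1, 2]
f(1.5) = 2.75 > 0, so the root lies in [1.5, 2]
f(1.75) = 1.0625 > 0, so the root lies in [1.75, 2]
f(1.875) = 0.0781 > 0, so the root lies in [1.875, 2]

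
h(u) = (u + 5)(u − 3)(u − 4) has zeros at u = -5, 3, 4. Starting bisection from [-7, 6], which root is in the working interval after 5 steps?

-5

u = -0.5 gives h = 70.875, positive; keep [-7, -0.5]
u = -3.75 gives h = 65.390625, positive; keep [-7, -3.75]
u = -5.375 gives h = -29.443359, negative; keep [-5.375, -3.75]
u = -4.5625 gives h = 28.3298, positive; keep [-5.375, -4.5625]
u = -4.96875 gives h = 2.2334, positive; keep [-5.375, -4.96875]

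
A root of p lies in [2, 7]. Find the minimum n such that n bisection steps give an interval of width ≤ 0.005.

Width after n steps is 5/2^n. Need 2^n ≥ 5/0.005 = 1000.
2^9 = 512 < 1000 ≤ 2^10 = 1024, so n = 10.

10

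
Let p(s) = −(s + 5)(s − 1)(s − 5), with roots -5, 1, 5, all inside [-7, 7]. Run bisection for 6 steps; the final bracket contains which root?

-5

s = 0 gives p = -25, negative; keep [-7, 0]
s = -3.5 gives p = -57.375, negative; keep [-7, -3.5]
s = -5.25 gives p = 16.015625, positive; keep [-5.25, -3.5]
s = -4.375 gives p = -31.4941, negative; keep [-5.25, -4.375]
s = -4.8125 gives p = -10.6941, negative; keep [-5.25, -4.8125]
s = -5.03125 gives p = 1.8907, positive; keep [-5.03125, -4.8125]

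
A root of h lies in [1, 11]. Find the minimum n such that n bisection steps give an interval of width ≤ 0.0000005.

Width after n steps is 10/2^n. Need 2^n ≥ 10/0.0000005 = 20000000.
2^24 = 16777216 < 20000000 ≤ 2^25 = 33554432, so n = 25.

25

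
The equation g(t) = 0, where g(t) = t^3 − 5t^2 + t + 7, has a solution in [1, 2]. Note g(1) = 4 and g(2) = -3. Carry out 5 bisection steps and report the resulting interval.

[1.5625, 1.59375]

g(1.5) = 0.625 > 0, so the root lies in [1.5, 2]
g(1.75) = -1.203125 < 0, so the root lies in [1.5, 1.75]
g(1.625) = -0.287109 < 0, so the root lies in [1.5, 1.625]
g(1.5625) = 0.1702 > 0, so the root lies in [1.5625, 1.625]
g(1.59375) = -0.0583 < 0, so the root lies in [1.5625, 1.59375]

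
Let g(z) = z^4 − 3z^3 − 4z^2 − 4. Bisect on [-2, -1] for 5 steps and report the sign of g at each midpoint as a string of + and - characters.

midpoint -1.5: g = 2.1875 > 0 → [-1.5, -1]
midpoint -1.25: g = -1.949219 < 0 → [-1.5, -1.25]
midpoint -1.375: g = -0.189209 < 0 → [-1.5, -1.375]
midpoint -1.4375: g = 0.9158 > 0 → [-1.4375, -1.375]
midpoint -1.40625: g = 0.3432 > 0 → [-1.40625, -1.375]

+--++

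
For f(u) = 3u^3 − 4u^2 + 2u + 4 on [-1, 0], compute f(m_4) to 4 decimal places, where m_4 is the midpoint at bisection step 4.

-0.2405

f(-0.5) = 1.625 > 0, so the root lies in [-1, -0.5]
f(-0.75) = -1.015625 < 0, so the root lies in [-0.75, -0.5]
f(-0.625) = 0.455078 > 0, so the root lies in [-0.75, -0.625]
f(-0.6875) = -0.2405 < 0, so the root lies in [-0.6875, -0.625]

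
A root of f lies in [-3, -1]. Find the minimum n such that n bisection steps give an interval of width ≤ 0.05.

Width after n steps is 2/2^n. Need 2^n ≥ 2/0.05 = 40.
2^5 = 32 < 40 ≤ 2^6 = 64, so n = 6.

6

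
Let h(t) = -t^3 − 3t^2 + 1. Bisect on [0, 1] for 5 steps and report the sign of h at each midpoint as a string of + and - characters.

midpoint 0.5: h = 0.125 > 0 → [0.5, 1]
midpoint 0.75: h = -1.109375 < 0 → [0.5, 0.75]
midpoint 0.625: h = -0.416016 < 0 → [0.5, 0.625]
midpoint 0.5625: h = -0.1272 < 0 → [0.5, 0.5625]
midpoint 0.53125: h = 0.0034 > 0 → [0.53125, 0.5625]

+---+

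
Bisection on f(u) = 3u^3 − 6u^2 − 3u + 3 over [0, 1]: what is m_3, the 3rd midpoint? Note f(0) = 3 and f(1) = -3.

m = 0.5, f(m) = 0.375 (+); new bracket [0.5, 1]
m = 0.75, f(m) = -1.359375 (−); new bracket [0.5, 0.75]
m = 0.625, f(m) = -0.486328 (−); new bracket [0.5, 0.625]

0.625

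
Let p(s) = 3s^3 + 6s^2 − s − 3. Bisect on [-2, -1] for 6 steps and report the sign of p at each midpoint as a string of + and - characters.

+++--+

s = -1.5 gives p = 1.875, positive; keep [-2, -1.5]
s = -1.75 gives p = 1.046875, positive; keep [-2, -1.75]
s = -1.875 gives p = 0.193359, positive; keep [-2, -1.875]
s = -1.9375 gives p = -0.3586, negative; keep [-1.9375, -1.875]
s = -1.90625 gives p = -0.0717, negative; keep [-1.90625, -1.875]
s = -1.890625 gives p = 0.0635, positive; keep [-1.90625, -1.890625]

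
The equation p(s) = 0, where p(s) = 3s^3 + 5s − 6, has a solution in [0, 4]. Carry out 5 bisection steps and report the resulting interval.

[0.75, 0.875]

midpoint 2: p = 28 > 0 → [0, 2]
midpoint 1: p = 2 > 0 → [0, 1]
midpoint 0.5: p = -3.125 < 0 → [0.5, 1]
midpoint 0.75: p = -0.9844 < 0 → [0.75, 1]
midpoint 0.875: p = 0.3848 > 0 → [0.75, 0.875]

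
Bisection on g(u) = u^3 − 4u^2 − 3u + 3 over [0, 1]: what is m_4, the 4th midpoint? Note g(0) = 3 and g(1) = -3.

midpoint 0.5: g = 0.625 > 0 → [0.5, 1]
midpoint 0.75: g = -1.078125 < 0 → [0.5, 0.75]
midpoint 0.625: g = -0.193359 < 0 → [0.5, 0.625]
midpoint 0.5625: g = 0.2249 > 0 → [0.5625, 0.625]

0.5625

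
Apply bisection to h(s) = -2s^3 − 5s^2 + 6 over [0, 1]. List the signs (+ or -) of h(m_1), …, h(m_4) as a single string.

h(0.5) = 4.5 > 0, so the root lies in [0.5, 1]
h(0.75) = 2.34375 > 0, so the root lies in [0.75, 1]
h(0.875) = 0.832031 > 0, so the root lies in [0.875, 1]
h(0.9375) = -0.0425 < 0, so the root lies in [0.875, 0.9375]

+++-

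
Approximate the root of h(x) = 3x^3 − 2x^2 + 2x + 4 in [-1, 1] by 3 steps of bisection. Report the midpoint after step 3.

x = 0 gives h = 4, positive; keep [-1, 0]
x = -0.5 gives h = 2.125, positive; keep [-1, -0.5]
x = -0.75 gives h = 0.109375, positive; keep [-1, -0.75]

-0.75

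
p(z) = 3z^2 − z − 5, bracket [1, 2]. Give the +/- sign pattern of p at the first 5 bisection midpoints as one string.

m = 1.5, p(m) = 0.25 (+); new bracket [1, 1.5]
m = 1.25, p(m) = -1.5625 (−); new bracket [1.25, 1.5]
m = 1.375, p(m) = -0.703125 (−); new bracket [1.375, 1.5]
m = 1.4375, p(m) = -0.2383 (−); new bracket [1.4375, 1.5]
m = 1.46875, p(m) = 0.0029 (+); new bracket [1.4375, 1.46875]

+---+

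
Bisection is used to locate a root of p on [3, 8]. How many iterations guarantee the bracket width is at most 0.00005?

Width after n steps is 5/2^n. Need 2^n ≥ 5/0.00005 = 100000.
2^16 = 65536 < 100000 ≤ 2^17 = 131072, so n = 17.

17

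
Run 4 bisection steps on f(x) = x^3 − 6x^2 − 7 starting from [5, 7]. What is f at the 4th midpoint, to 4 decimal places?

-2.3105

x = 6 gives f = -7, negative; keep [6, 7]
x = 6.5 gives f = 14.125, positive; keep [6, 6.5]
x = 6.25 gives f = 2.765625, positive; keep [6, 6.25]
x = 6.125 gives f = -2.3105, negative; keep [6.125, 6.25]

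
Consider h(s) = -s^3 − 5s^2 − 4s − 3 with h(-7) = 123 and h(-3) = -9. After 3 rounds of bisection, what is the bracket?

[-4.5, -4]

midpoint -5: h = 17 > 0 → [-5, -3]
midpoint -4: h = -3 < 0 → [-5, -4]
midpoint -4.5: h = 4.875 > 0 → [-4.5, -4]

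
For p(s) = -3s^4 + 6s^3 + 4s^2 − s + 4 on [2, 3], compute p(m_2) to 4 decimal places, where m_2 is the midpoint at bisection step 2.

m = 2.5, p(m) = 3.0625 (+); new bracket [2.5, 3]
m = 2.75, p(m) = -15.292969 (−); new bracket [2.5, 2.75]

-15.2930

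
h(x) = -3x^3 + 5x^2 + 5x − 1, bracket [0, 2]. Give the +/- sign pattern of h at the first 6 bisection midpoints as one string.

midpoint 1: h = 6 > 0 → [0, 1]
midpoint 0.5: h = 2.375 > 0 → [0, 0.5]
midpoint 0.25: h = 0.515625 > 0 → [0, 0.25]
midpoint 0.125: h = -0.3027 < 0 → [0.125, 0.25]
midpoint 0.1875: h = 0.0935 > 0 → [0.125, 0.1875]
midpoint 0.15625: h = -0.1081 < 0 → [0.15625, 0.1875]

+++-+-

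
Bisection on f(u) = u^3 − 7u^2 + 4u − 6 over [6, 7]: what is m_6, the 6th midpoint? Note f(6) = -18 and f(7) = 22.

u = 6.5 gives f = -1.125, negative; keep [6.5, 7]
u = 6.75 gives f = 9.609375, positive; keep [6.5, 6.75]
u = 6.625 gives f = 4.041016, positive; keep [6.5, 6.625]
u = 6.5625 gives f = 1.4084, positive; keep [6.5, 6.5625]
u = 6.53125 gives f = 0.1294, positive; keep [6.5, 6.53125]
u = 6.515625 gives f = -0.5009, negative; keep [6.515625, 6.53125]

6.515625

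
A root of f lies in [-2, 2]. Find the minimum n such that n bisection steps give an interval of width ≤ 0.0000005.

23

Width after n steps is 4/2^n. Need 2^n ≥ 4/0.0000005 = 8000000.
2^22 = 4194304 < 8000000 ≤ 2^23 = 8388608, so n = 23.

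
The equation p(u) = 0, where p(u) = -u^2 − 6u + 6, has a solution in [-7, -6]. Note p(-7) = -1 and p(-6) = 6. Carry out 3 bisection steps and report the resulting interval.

[-6.875, -6.75]

u = -6.5 gives p = 2.75, positive; keep [-7, -6.5]
u = -6.75 gives p = 0.9375, positive; keep [-7, -6.75]
u = -6.875 gives p = -0.015625, negative; keep [-6.875, -6.75]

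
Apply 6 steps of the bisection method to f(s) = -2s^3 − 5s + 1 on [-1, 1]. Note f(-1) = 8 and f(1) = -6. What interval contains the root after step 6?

f(0) = 1 > 0, so the root lies in [0, 1]
f(0.5) = -1.75 < 0, so the root lies in [0, 0.5]
f(0.25) = -0.28125 < 0, so the root lies in [0, 0.25]
f(0.125) = 0.3711 > 0, so the root lies in [0.125, 0.25]
f(0.1875) = 0.0493 > 0, so the root lies in [0.1875, 0.25]
f(0.21875) = -0.1147 < 0, so the root lies in [0.1875, 0.21875]

[0.1875, 0.21875]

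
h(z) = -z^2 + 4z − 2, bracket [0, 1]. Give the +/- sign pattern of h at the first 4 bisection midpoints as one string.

z = 0.5 gives h = -0.25, negative; keep [0.5, 1]
z = 0.75 gives h = 0.4375, positive; keep [0.5, 0.75]
z = 0.625 gives h = 0.109375, positive; keep [0.5, 0.625]
z = 0.5625 gives h = -0.0664, negative; keep [0.5625, 0.625]

-++-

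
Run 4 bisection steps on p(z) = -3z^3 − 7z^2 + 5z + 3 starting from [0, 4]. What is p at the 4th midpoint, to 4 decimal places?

midpoint 2: p = -39 < 0 → [0, 2]
midpoint 1: p = -2 < 0 → [0, 1]
midpoint 0.5: p = 3.375 > 0 → [0.5, 1]
midpoint 0.75: p = 1.5469 > 0 → [0.75, 1]

1.5469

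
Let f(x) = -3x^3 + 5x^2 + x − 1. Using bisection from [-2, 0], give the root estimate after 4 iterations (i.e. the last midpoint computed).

x = -1 gives f = 6, positive; keep [-1, 0]
x = -0.5 gives f = 0.125, positive; keep [-0.5, 0]
x = -0.25 gives f = -0.890625, negative; keep [-0.5, -0.25]
x = -0.375 gives f = -0.5137, negative; keep [-0.5, -0.375]

-0.375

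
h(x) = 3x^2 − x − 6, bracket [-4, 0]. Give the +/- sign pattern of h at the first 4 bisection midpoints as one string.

+-+-

midpoint -2: h = 8 > 0 → [-2, 0]
midpoint -1: h = -2 < 0 → [-2, -1]
midpoint -1.5: h = 2.25 > 0 → [-1.5, -1]
midpoint -1.25: h = -0.0625 < 0 → [-1.5, -1.25]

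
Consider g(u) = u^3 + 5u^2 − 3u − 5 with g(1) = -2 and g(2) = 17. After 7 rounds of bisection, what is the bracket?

g(1.5) = 5.125 > 0, so the root lies in [1, 1.5]
g(1.25) = 1.015625 > 0, so the root lies in [1, 1.25]
g(1.125) = -0.623047 < 0, so the root lies in [1.125, 1.25]
g(1.1875) = 0.1628 > 0, so the root lies in [1.125, 1.1875]
g(1.15625) = -0.2384 < 0, so the root lies in [1.15625, 1.1875]
g(1.171875) = -0.0398 < 0, so the root lies in [1.171875, 1.1875]
g(1.1796875) = 0.061 > 0, so the root lies in [1.171875, 1.1796875]

[1.171875, 1.1796875]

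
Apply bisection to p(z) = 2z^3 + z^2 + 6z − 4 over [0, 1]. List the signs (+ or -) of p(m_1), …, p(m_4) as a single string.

m = 0.5, p(m) = -0.5 (−); new bracket [0.5, 1]
m = 0.75, p(m) = 1.90625 (+); new bracket [0.5, 0.75]
m = 0.625, p(m) = 0.628906 (+); new bracket [0.5, 0.625]
m = 0.5625, p(m) = 0.0474 (+); new bracket [0.5, 0.5625]

-+++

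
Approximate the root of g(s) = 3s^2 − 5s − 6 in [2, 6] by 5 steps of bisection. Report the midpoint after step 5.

g(4) = 22 > 0, so the root lies in [2, 4]
g(3) = 6 > 0, so the root lies in [2, 3]
g(2.5) = 0.25 > 0, so the root lies in [2, 2.5]
g(2.25) = -2.0625 < 0, so the root lies in [2.25, 2.5]
g(2.375) = -0.9531 < 0, so the root lies in [2.375, 2.5]

2.375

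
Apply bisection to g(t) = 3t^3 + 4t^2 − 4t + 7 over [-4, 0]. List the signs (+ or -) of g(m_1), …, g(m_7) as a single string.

t = -2 gives g = 7, positive; keep [-4, -2]
t = -3 gives g = -26, negative; keep [-3, -2]
t = -2.5 gives g = -4.875, negative; keep [-2.5, -2]
t = -2.25 gives g = 2.0781, positive; keep [-2.5, -2.25]
t = -2.375 gives g = -1.127, negative; keep [-2.375, -2.25]
t = -2.3125 gives g = 0.5413, positive; keep [-2.375, -2.3125]
t = -2.34375 gives g = -0.2762, negative; keep [-2.34375, -2.3125]

+--+-+-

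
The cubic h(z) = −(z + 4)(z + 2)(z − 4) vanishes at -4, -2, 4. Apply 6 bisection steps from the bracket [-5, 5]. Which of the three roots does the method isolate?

4

midpoint 0: h = 32 > 0 → [0, 5]
midpoint 2.5: h = 43.875 > 0 → [2.5, 5]
midpoint 3.75: h = 11.140625 > 0 → [3.75, 5]
midpoint 4.375: h = -20.0215 < 0 → [3.75, 4.375]
midpoint 4.0625: h = -3.0549 < 0 → [3.75, 4.0625]
midpoint 3.90625: h = 4.3778 > 0 → [3.90625, 4.0625]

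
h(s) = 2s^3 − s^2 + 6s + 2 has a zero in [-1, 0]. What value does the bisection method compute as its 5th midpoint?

-0.28125

m = -0.5, h(m) = -1.5 (−); new bracket [-0.5, 0]
m = -0.25, h(m) = 0.40625 (+); new bracket [-0.5, -0.25]
m = -0.375, h(m) = -0.496094 (−); new bracket [-0.375, -0.25]
m = -0.3125, h(m) = -0.0337 (−); new bracket [-0.3125, -0.25]
m = -0.28125, h(m) = 0.1889 (+); new bracket [-0.3125, -0.28125]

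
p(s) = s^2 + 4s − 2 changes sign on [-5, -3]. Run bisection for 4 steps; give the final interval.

[-4.5, -4.375]

s = -4 gives p = -2, negative; keep [-5, -4]
s = -4.5 gives p = 0.25, positive; keep [-4.5, -4]
s = -4.25 gives p = -0.9375, negative; keep [-4.5, -4.25]
s = -4.375 gives p = -0.3594, negative; keep [-4.5, -4.375]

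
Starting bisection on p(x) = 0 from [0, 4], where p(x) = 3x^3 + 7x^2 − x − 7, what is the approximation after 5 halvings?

midpoint 2: p = 43 > 0 → [0, 2]
midpoint 1: p = 2 > 0 → [0, 1]
midpoint 0.5: p = -5.375 < 0 → [0.5, 1]
midpoint 0.75: p = -2.5469 < 0 → [0.75, 1]
midpoint 0.875: p = -0.5059 < 0 → [0.875, 1]

0.875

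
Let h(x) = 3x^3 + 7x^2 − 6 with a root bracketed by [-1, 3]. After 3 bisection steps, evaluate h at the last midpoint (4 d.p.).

-3.8750

midpoint 1: h = 4 > 0 → [-1, 1]
midpoint 0: h = -6 < 0 → [0, 1]
midpoint 0.5: h = -3.875 < 0 → [0.5, 1]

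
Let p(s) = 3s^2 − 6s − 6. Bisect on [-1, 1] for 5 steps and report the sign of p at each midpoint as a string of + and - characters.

midpoint 0: p = -6 < 0 → [-1, 0]
midpoint -0.5: p = -2.25 < 0 → [-1, -0.5]
midpoint -0.75: p = 0.1875 > 0 → [-0.75, -0.5]
midpoint -0.625: p = -1.0781 < 0 → [-0.75, -0.625]
midpoint -0.6875: p = -0.457 < 0 → [-0.75, -0.6875]

--+--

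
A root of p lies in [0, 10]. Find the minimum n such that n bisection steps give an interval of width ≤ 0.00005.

18

Width after n steps is 10/2^n. Need 2^n ≥ 10/0.00005 = 200000.
2^17 = 131072 < 200000 ≤ 2^18 = 262144, so n = 18.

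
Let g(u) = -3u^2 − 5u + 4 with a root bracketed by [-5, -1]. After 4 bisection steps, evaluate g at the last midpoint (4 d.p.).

0.0625

u = -3 gives g = -8, negative; keep [-3, -1]
u = -2 gives g = 2, positive; keep [-3, -2]
u = -2.5 gives g = -2.25, negative; keep [-2.5, -2]
u = -2.25 gives g = 0.0625, positive; keep [-2.5, -2.25]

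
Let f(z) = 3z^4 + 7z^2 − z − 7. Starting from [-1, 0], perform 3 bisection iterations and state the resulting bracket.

m = -0.5, f(m) = -4.5625 (−); new bracket [-1, -0.5]
m = -0.75, f(m) = -1.363281 (−); new bracket [-1, -0.75]
m = -0.875, f(m) = 0.99292 (+); new bracket [-0.875, -0.75]

[-0.875, -0.75]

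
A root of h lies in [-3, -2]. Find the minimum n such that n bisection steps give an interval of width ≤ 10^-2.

7

Width after n steps is 1/2^n. Need 2^n ≥ 1/10^-2 = 100.
2^6 = 64 < 100 ≤ 2^7 = 128, so n = 7.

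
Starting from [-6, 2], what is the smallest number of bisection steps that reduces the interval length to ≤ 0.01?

10

Width after n steps is 8/2^n. Need 2^n ≥ 8/0.01 = 800.
2^9 = 512 < 800 ≤ 2^10 = 1024, so n = 10.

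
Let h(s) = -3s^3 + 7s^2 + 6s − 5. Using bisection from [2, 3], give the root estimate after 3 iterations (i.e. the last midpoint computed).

2.875

s = 2.5 gives h = 6.875, positive; keep [2.5, 3]
s = 2.75 gives h = 2.046875, positive; keep [2.75, 3]
s = 2.875 gives h = -1.181641, negative; keep [2.75, 2.875]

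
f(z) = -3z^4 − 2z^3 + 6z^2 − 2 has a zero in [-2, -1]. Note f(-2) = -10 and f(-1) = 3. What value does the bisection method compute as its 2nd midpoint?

-1.75

m = -1.5, f(m) = 3.0625 (+); new bracket [-2, -1.5]
m = -1.75, f(m) = -1.042969 (−); new bracket [-1.75, -1.5]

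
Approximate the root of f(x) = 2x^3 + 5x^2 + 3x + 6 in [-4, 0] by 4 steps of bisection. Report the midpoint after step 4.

midpoint -2: f = 4 > 0 → [-4, -2]
midpoint -3: f = -12 < 0 → [-3, -2]
midpoint -2.5: f = -1.5 < 0 → [-2.5, -2]
midpoint -2.25: f = 1.7812 > 0 → [-2.5, -2.25]

-2.25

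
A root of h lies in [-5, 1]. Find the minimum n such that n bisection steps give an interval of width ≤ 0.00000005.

27

Width after n steps is 6/2^n. Need 2^n ≥ 6/0.00000005 = 120000000.
2^26 = 67108864 < 120000000 ≤ 2^27 = 134217728, so n = 27.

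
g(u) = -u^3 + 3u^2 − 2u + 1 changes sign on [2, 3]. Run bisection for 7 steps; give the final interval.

[2.3203125, 2.328125]

g(2.5) = -0.875 < 0, so the root lies in [2, 2.5]
g(2.25) = 0.296875 > 0, so the root lies in [2.25, 2.5]
g(2.375) = -0.224609 < 0, so the root lies in [2.25, 2.375]
g(2.3125) = 0.0515 > 0, so the root lies in [2.3125, 2.375]
g(2.34375) = -0.0826 < 0, so the root lies in [2.3125, 2.34375]
g(2.328125) = -0.0146 < 0, so the root lies in [2.3125, 2.328125]
g(2.3203125) = 0.0187 > 0, so the root lies in [2.3203125, 2.328125]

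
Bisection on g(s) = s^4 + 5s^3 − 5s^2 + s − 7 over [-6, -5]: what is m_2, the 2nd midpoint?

midpoint -5.5: g = -80.5625 < 0 → [-6, -5.5]
midpoint -5.75: g = -35.480469 < 0 → [-6, -5.75]

-5.75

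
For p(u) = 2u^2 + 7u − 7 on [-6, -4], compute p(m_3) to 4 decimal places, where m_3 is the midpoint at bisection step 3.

-0.6250

u = -5 gives p = 8, positive; keep [-5, -4]
u = -4.5 gives p = 2, positive; keep [-4.5, -4]
u = -4.25 gives p = -0.625, negative; keep [-4.5, -4.25]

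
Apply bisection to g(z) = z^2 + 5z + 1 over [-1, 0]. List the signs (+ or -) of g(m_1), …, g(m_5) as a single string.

g(-0.5) = -1.25 < 0, so the root lies in [-0.5, 0]
g(-0.25) = -0.1875 < 0, so the root lies in [-0.25, 0]
g(-0.125) = 0.390625 > 0, so the root lies in [-0.25, -0.125]
g(-0.1875) = 0.0977 > 0, so the root lies in [-0.25, -0.1875]
g(-0.21875) = -0.0459 < 0, so the root lies in [-0.21875, -0.1875]

--++-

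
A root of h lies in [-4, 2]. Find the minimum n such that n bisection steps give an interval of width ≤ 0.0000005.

Width after n steps is 6/2^n. Need 2^n ≥ 6/0.0000005 = 12000000.
2^23 = 8388608 < 12000000 ≤ 2^24 = 16777216, so n = 24.

24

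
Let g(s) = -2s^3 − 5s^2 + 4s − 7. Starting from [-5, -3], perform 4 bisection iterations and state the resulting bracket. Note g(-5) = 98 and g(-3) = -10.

midpoint -4: g = 25 > 0 → [-4, -3]
midpoint -3.5: g = 3.5 > 0 → [-3.5, -3]
midpoint -3.25: g = -4.15625 < 0 → [-3.5, -3.25]
midpoint -3.375: g = -0.5664 < 0 → [-3.5, -3.375]

[-3.5, -3.375]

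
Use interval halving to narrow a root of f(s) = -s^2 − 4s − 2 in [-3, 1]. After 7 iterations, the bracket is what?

[-0.59375, -0.5625]

midpoint -1: f = 1 > 0 → [-1, 1]
midpoint 0: f = -2 < 0 → [-1, 0]
midpoint -0.5: f = -0.25 < 0 → [-1, -0.5]
midpoint -0.75: f = 0.4375 > 0 → [-0.75, -0.5]
midpoint -0.625: f = 0.1094 > 0 → [-0.625, -0.5]
midpoint -0.5625: f = -0.0664 < 0 → [-0.625, -0.5625]
midpoint -0.59375: f = 0.0225 > 0 → [-0.59375, -0.5625]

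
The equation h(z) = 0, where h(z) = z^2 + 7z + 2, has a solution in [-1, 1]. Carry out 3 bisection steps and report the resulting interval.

[-0.5, -0.25]

h(0) = 2 > 0, so the root lies in [-1, 0]
h(-0.5) = -1.25 < 0, so the root lies in [-0.5, 0]
h(-0.25) = 0.3125 > 0, so the root lies in [-0.5, -0.25]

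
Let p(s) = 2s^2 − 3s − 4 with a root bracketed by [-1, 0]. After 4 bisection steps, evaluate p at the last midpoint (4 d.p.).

midpoint -0.5: p = -2 < 0 → [-1, -0.5]
midpoint -0.75: p = -0.625 < 0 → [-1, -0.75]
midpoint -0.875: p = 0.15625 > 0 → [-0.875, -0.75]
midpoint -0.8125: p = -0.2422 < 0 → [-0.875, -0.8125]

-0.2422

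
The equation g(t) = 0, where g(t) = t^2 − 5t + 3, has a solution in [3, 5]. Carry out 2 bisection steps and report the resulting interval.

m = 4, g(m) = -1 (−); new bracket [4, 5]
m = 4.5, g(m) = 0.75 (+); new bracket [4, 4.5]

[4, 4.5]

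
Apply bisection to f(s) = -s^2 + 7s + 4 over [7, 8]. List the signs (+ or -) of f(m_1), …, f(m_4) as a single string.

+---

m = 7.5, f(m) = 0.25 (+); new bracket [7.5, 8]
m = 7.75, f(m) = -1.8125 (−); new bracket [7.5, 7.75]
m = 7.625, f(m) = -0.765625 (−); new bracket [7.5, 7.625]
m = 7.5625, f(m) = -0.2539 (−); new bracket [7.5, 7.5625]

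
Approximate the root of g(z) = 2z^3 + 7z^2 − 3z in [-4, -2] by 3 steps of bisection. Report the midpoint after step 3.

-3.75

m = -3, g(m) = 18 (+); new bracket [-4, -3]
m = -3.5, g(m) = 10.5 (+); new bracket [-4, -3.5]
m = -3.75, g(m) = 4.21875 (+); new bracket [-4, -3.75]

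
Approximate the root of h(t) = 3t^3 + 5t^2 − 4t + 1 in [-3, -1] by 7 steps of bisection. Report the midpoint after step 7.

h(-2) = 5 > 0, so the root lies in [-3, -2]
h(-2.5) = -4.625 < 0, so the root lies in [-2.5, -2]
h(-2.25) = 1.140625 > 0, so the root lies in [-2.5, -2.25]
h(-2.375) = -1.4863 < 0, so the root lies in [-2.375, -2.25]
h(-2.3125) = -0.1111 < 0, so the root lies in [-2.3125, -2.25]
h(-2.28125) = 0.5299 > 0, so the root lies in [-2.3125, -2.28125]
h(-2.296875) = 0.2133 > 0, so the root lies in [-2.3125, -2.296875]

-2.296875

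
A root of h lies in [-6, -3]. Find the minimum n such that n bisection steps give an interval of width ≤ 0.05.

6

Width after n steps is 3/2^n. Need 2^n ≥ 3/0.05 = 60.
2^5 = 32 < 60 ≤ 2^6 = 64, so n = 6.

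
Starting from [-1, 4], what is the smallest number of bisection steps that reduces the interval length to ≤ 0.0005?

Width after n steps is 5/2^n. Need 2^n ≥ 5/0.0005 = 10000.
2^13 = 8192 < 10000 ≤ 2^14 = 16384, so n = 14.

14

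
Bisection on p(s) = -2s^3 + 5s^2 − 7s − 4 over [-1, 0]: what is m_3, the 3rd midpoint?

s = -0.5 gives p = 1, positive; keep [-0.5, 0]
s = -0.25 gives p = -1.90625, negative; keep [-0.5, -0.25]
s = -0.375 gives p = -0.566406, negative; keep [-0.5, -0.375]

-0.375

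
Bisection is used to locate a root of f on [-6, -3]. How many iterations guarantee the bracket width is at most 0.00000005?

Width after n steps is 3/2^n. Need 2^n ≥ 3/0.00000005 = 60000000.
2^25 = 33554432 < 60000000 ≤ 2^26 = 67108864, so n = 26.

26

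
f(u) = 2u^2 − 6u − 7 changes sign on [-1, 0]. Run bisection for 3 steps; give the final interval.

f(-0.5) = -3.5 < 0, so the root lies in [-1, -0.5]
f(-0.75) = -1.375 < 0, so the root lies in [-1, -0.75]
f(-0.875) = -0.21875 < 0, so the root lies in [-1, -0.875]

[-1, -0.875]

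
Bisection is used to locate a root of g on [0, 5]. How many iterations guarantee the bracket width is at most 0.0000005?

24

Width after n steps is 5/2^n. Need 2^n ≥ 5/0.0000005 = 10000000.
2^23 = 8388608 < 10000000 ≤ 2^24 = 16777216, so n = 24.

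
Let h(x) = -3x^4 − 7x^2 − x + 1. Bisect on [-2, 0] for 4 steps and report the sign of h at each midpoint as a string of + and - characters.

h(-1) = -8 < 0, so the root lies in [-1, 0]
h(-0.5) = -0.4375 < 0, so the root lies in [-0.5, 0]
h(-0.25) = 0.800781 > 0, so the root lies in [-0.5, -0.25]
h(-0.375) = 0.3313 > 0, so the root lies in [-0.5, -0.375]

--++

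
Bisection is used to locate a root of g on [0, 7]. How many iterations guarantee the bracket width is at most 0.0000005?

Width after n steps is 7/2^n. Need 2^n ≥ 7/0.0000005 = 14000000.
2^23 = 8388608 < 14000000 ≤ 2^24 = 16777216, so n = 24.

24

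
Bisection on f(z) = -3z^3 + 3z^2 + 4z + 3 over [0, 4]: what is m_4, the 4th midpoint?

m = 2, f(m) = -1 (−); new bracket [0, 2]
m = 1, f(m) = 7 (+); new bracket [1, 2]
m = 1.5, f(m) = 5.625 (+); new bracket [1.5, 2]
m = 1.75, f(m) = 3.1094 (+); new bracket [1.75, 2]

1.75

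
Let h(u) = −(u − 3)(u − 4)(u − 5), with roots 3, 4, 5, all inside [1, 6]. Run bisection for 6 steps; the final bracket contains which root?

midpoint 3.5: h = -0.375 < 0 → [1, 3.5]
midpoint 2.25: h = 3.609375 > 0 → [2.25, 3.5]
midpoint 2.875: h = 0.298828 > 0 → [2.875, 3.5]
midpoint 3.1875: h = -0.2761 < 0 → [2.875, 3.1875]
midpoint 3.03125: h = -0.0596 < 0 → [2.875, 3.03125]
midpoint 2.953125: h = 0.1004 > 0 → [2.953125, 3.03125]

3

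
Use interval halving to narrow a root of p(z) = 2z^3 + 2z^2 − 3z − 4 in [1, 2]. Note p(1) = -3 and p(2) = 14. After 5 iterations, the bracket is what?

p(1.5) = 2.75 > 0, so the root lies in [1, 1.5]
p(1.25) = -0.71875 < 0, so the root lies in [1.25, 1.5]
p(1.375) = 0.855469 > 0, so the root lies in [1.25, 1.375]
p(1.3125) = 0.0298 > 0, so the root lies in [1.25, 1.3125]
p(1.28125) = -0.3539 < 0, so the root lies in [1.28125, 1.3125]

[1.28125, 1.3125]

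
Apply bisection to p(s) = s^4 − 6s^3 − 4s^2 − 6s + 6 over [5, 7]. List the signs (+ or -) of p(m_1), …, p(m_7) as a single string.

midpoint 6: p = -174 < 0 → [6, 7]
midpoint 6.5: p = -64.6875 < 0 → [6.5, 7]
midpoint 6.75: p = 13.910156 > 0 → [6.5, 6.75]
midpoint 6.625: p = -27.5779 < 0 → [6.625, 6.75]
midpoint 6.6875: p = -7.3962 < 0 → [6.6875, 6.75]
midpoint 6.71875: p = 3.1145 > 0 → [6.6875, 6.71875]
midpoint 6.703125: p = -2.1763 < 0 → [6.703125, 6.71875]

--+--+-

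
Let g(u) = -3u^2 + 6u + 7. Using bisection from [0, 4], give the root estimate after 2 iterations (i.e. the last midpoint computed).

midpoint 2: g = 7 > 0 → [2, 4]
midpoint 3: g = -2 < 0 → [2, 3]

3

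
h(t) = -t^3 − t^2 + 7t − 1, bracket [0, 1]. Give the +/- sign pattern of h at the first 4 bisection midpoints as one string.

++-+

m = 0.5, h(m) = 2.125 (+); new bracket [0, 0.5]
m = 0.25, h(m) = 0.671875 (+); new bracket [0, 0.25]
m = 0.125, h(m) = -0.142578 (−); new bracket [0.125, 0.25]
m = 0.1875, h(m) = 0.2708 (+); new bracket [0.125, 0.1875]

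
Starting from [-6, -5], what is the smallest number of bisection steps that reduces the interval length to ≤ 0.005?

8

Width after n steps is 1/2^n. Need 2^n ≥ 1/0.005 = 200.
2^7 = 128 < 200 ≤ 2^8 = 256, so n = 8.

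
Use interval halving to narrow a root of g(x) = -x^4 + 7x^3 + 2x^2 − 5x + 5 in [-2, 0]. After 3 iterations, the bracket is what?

g(-1) = 4 > 0, so the root lies in [-2, -1]
g(-1.5) = -11.6875 < 0, so the root lies in [-1.5, -1]
g(-1.25) = -1.738281 < 0, so the root lies in [-1.25, -1]

[-1.25, -1]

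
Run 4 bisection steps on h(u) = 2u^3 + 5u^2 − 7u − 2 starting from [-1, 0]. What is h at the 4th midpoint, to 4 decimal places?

-0.5249

midpoint -0.5: h = 2.5 > 0 → [-0.5, 0]
midpoint -0.25: h = 0.03125 > 0 → [-0.25, 0]
midpoint -0.125: h = -1.050781 < 0 → [-0.25, -0.125]
midpoint -0.1875: h = -0.5249 < 0 → [-0.25, -0.1875]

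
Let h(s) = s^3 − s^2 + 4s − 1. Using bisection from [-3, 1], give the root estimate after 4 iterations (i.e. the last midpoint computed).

m = -1, h(m) = -7 (−); new bracket [-1, 1]
m = 0, h(m) = -1 (−); new bracket [0, 1]
m = 0.5, h(m) = 0.875 (+); new bracket [0, 0.5]
m = 0.25, h(m) = -0.0469 (−); new bracket [0.25, 0.5]

0.25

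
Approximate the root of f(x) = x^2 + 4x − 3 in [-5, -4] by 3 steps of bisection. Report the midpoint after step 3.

x = -4.5 gives f = -0.75, negative; keep [-5, -4.5]
x = -4.75 gives f = 0.5625, positive; keep [-4.75, -4.5]
x = -4.625 gives f = -0.109375, negative; keep [-4.75, -4.625]

-4.625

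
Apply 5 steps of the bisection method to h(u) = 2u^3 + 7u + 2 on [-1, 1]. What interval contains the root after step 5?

h(0) = 2 > 0, so the root lies in [-1, 0]
h(-0.5) = -1.75 < 0, so the root lies in [-0.5, 0]
h(-0.25) = 0.21875 > 0, so the root lies in [-0.5, -0.25]
h(-0.375) = -0.7305 < 0, so the root lies in [-0.375, -0.25]
h(-0.3125) = -0.2485 < 0, so the root lies in [-0.3125, -0.25]

[-0.3125, -0.25]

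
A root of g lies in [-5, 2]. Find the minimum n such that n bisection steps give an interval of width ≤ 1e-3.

13

Width after n steps is 7/2^n. Need 2^n ≥ 7/1e-3 = 7000.
2^12 = 4096 < 7000 ≤ 2^13 = 8192, so n = 13.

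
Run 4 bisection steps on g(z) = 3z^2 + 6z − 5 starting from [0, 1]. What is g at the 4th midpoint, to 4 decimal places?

g(0.5) = -1.25 < 0, so the root lies in [0.5, 1]
g(0.75) = 1.1875 > 0, so the root lies in [0.5, 0.75]
g(0.625) = -0.078125 < 0, so the root lies in [0.625, 0.75]
g(0.6875) = 0.543 > 0, so the root lies in [0.625, 0.6875]

0.5430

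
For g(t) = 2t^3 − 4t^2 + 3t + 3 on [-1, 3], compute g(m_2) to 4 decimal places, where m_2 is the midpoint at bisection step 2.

m = 1, g(m) = 4 (+); new bracket [-1, 1]
m = 0, g(m) = 3 (+); new bracket [-1, 0]

3.0000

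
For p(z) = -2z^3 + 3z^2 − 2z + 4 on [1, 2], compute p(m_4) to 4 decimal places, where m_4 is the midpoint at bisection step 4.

m = 1.5, p(m) = 1 (+); new bracket [1.5, 2]
m = 1.75, p(m) = -1.03125 (−); new bracket [1.5, 1.75]
m = 1.625, p(m) = 0.089844 (+); new bracket [1.625, 1.75]
m = 1.6875, p(m) = -0.4429 (−); new bracket [1.625, 1.6875]

-0.4429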